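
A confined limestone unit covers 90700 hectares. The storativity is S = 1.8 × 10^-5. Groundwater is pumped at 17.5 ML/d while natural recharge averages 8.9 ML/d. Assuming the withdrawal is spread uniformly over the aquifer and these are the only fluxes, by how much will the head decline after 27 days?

Δh ≈ 14.2 m

A = 90700 hectares = 9.07 × 10^8 m²
Net abstraction = 17.5 − 8.9 = 8.6 ML/d
Q_net = 8.6 ML/d = 8600 m³/d
ΔV = Q × t = 8600 m³/d × 27 d = 2.322 × 10^5 m³
Δh = ΔV / (S × A) = 2.322 × 10^5 / (1.8 × 10^-5 × 9.07 × 10^8) = 14.22 m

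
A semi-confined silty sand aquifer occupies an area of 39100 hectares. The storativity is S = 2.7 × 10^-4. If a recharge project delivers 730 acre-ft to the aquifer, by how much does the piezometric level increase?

Δh ≈ 8.53 m

A = 39100 hectares = 3.91 × 10^8 m²
ΔV = 730 acre-ft = 9.004 × 10^5 m³
Δh = ΔV / (S × A) = 9.004 × 10^5 m³ / (2.7 × 10^-4 × 3.91 × 10^8 m²) = 8.529 m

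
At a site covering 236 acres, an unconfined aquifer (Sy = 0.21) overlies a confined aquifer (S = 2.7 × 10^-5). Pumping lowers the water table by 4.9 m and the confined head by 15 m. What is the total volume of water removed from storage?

ΔV ≈ 9.83 × 10^5 m³

A = 236 acres = 9.551 × 10^5 m²
Unconfined: ΔV_u = Sy × A × Δh_u = 0.21 × 9.551 × 10^5 × 4.9 = 9.828 × 10^5 m³
Confined: ΔV_c = S × A × Δh_c = 2.7 × 10^-5 × 9.551 × 10^5 × 15 = 386.8 m³
Total ΔV = 9.828 × 10^5 + 386.8 = 9.831 × 10^5 m³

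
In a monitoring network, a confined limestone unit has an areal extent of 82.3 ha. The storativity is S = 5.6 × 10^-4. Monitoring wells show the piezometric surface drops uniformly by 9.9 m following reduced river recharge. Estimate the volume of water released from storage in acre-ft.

A = 82.3 ha = 8.23 × 10^5 m²
ΔV = S × A × Δh = 5.6 × 10^-4 × 8.23 × 10^5 m² × 9.9 m = 4563 m³
ΔV = 4563 m³ = 3.699 acre-ft

ΔV ≈ 3.7 acre-ft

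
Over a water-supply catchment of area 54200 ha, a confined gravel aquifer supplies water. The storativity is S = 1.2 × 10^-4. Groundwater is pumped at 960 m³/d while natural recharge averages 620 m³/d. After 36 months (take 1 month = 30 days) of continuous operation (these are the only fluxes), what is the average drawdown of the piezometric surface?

Δh ≈ 5.65 m

A = 54200 ha = 5.42 × 10^8 m²
Net abstraction = 960 − 620 = 340 m³/d
t = 36 months = 1080 d
ΔV = Q × t = 340 m³/d × 1080 d = 3.672 × 10^5 m³
Δh = ΔV / (S × A) = 3.672 × 10^5 / (1.2 × 10^-4 × 5.42 × 10^8) = 5.646 m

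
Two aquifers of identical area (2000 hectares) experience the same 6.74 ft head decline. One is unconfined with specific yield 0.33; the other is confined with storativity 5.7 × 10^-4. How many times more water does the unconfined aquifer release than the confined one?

A = 2000 hectares = 2 × 10^7 m²
Δh = 6.74 ft = 2.054 m
Unconfined: ΔV_u = Sy × A × Δh = 0.33 × 2 × 10^7 × 2.054 = 1.356 × 10^7 m³
Confined: ΔV_c = S × A × Δh = 5.7 × 10^-4 × 2 × 10^7 × 2.054 = 23420 m³
Ratio = ΔV_u / ΔV_c = Sy / S = 0.33 / 5.7 × 10^-4 = 578.9

ΔV_u / ΔV_c ≈ 579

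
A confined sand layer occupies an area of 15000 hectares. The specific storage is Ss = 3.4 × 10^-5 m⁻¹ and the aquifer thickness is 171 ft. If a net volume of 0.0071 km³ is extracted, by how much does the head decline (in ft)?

b = 171 ft = 52.12 m
S = Ss × b = 3.4 × 10^-5 m⁻¹ × 52.12 m = 1.772 × 10^-3
A = 15000 hectares = 1.5 × 10^8 m²
ΔV = 0.0071 km³ = 7.1 × 10^6 m³
Δh = ΔV / (S × A) = 7.1 × 10^6 m³ / (0.001772 × 1.5 × 10^8 m²) = 26.71 m
Δh = 26.71 m = 87.63 ft

Δh ≈ 87.6 ft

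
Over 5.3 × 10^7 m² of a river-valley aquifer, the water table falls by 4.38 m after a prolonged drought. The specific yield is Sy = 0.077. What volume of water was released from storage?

ΔV = Sy × A × Δh = 0.077 × 5.3 × 10^7 m² × 4.38 m = 1.787 × 10^7 m³

ΔV ≈ 1.79 × 10^7 m³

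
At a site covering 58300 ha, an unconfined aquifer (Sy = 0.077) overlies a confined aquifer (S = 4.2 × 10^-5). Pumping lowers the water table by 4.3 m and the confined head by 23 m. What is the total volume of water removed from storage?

A = 58300 ha = 5.83 × 10^8 m²
Unconfined: ΔV_u = Sy × A × Δh_u = 0.077 × 5.83 × 10^8 × 4.3 = 1.93 × 10^8 m³
Confined: ΔV_c = S × A × Δh_c = 4.2 × 10^-5 × 5.83 × 10^8 × 23 = 5.632 × 10^5 m³
Total ΔV = 1.93 × 10^8 + 5.632 × 10^5 = 1.936 × 10^8 m³

ΔV ≈ 1.94 × 10^8 m³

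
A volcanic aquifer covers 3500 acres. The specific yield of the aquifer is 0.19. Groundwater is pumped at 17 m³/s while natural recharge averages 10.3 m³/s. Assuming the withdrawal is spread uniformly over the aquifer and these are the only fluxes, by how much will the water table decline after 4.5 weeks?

Δh ≈ 6.78 m

A = 3500 acres = 1.416 × 10^7 m²
Net abstraction = 17 − 10.3 = 6.7 m³/s
Q_net = 6.7 m³/s = 5.789 × 10^5 m³/d
t = 4.5 weeks = 31.5 d
ΔV = Q × t = 5.789 × 10^5 m³/d × 31.5 d = 1.823 × 10^7 m³
Δh = ΔV / (Sy × A) = 1.823 × 10^7 / (0.19 × 1.416 × 10^7) = 6.776 m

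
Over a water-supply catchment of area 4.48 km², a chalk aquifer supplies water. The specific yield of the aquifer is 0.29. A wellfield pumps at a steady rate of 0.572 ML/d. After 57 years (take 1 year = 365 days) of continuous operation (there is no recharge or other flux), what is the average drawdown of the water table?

Δh ≈ 9.16 m

A = 4.48 km² = 4.48 × 10^6 m²
Q = 0.572 ML/d = 572 m³/d
t = 57 years = 20800 d
ΔV = Q × t = 572 m³/d × 20800 d = 1.19 × 10^7 m³
Δh = ΔV / (Sy × A) = 1.19 × 10^7 / (0.29 × 4.48 × 10^6) = 9.16 m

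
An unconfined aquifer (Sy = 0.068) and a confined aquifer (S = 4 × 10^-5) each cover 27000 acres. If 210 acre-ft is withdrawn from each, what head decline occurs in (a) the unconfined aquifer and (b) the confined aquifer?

Δh_u ≈ 0.0349 m; Δh_c ≈ 59.3 m

A = 27000 acres = 1.093 × 10^8 m²
ΔV = 210 acre-ft = 2.59 × 10^5 m³
Unconfined: Δh_u = ΔV/(Sy·A) = 2.59 × 10^5/(0.068 × 1.093 × 10^8) = 0.03486 m
Confined: Δh_c = ΔV/(S·A) = 2.59 × 10^5/(4 × 10^-5 × 1.093 × 10^8) = 59.27 m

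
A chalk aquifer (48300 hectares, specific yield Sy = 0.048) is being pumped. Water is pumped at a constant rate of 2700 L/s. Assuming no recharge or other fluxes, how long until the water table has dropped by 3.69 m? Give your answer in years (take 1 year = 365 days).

A = 48300 hectares = 4.83 × 10^8 m²
ΔV = Sy × A × Δh = 0.048 × 4.83 × 10^8 × 3.69 = 8.555 × 10^7 m³
Q = 2700 L/s = 2.333 × 10^5 m³/d
t = ΔV / Q = 8.555 × 10^7 m³ / 2.333 × 10^5 m³/d = 366.7 d
t = 366.7 d ≈ 1.005 years

t ≈ 1 years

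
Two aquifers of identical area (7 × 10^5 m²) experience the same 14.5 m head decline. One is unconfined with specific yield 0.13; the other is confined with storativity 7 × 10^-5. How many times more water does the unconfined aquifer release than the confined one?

Unconfined: ΔV_u = Sy × A × Δh = 0.13 × 7 × 10^5 × 14.5 = 1.319 × 10^6 m³
Confined: ΔV_c = S × A × Δh = 7 × 10^-5 × 7 × 10^5 × 14.5 = 710.5 m³
Ratio = ΔV_u / ΔV_c = Sy / S = 0.13 / 7 × 10^-5 = 1857

ΔV_u / ΔV_c ≈ 1860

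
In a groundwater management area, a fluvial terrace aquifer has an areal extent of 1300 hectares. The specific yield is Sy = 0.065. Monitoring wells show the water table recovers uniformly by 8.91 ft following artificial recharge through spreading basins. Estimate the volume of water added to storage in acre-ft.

A = 1300 hectares = 1.3 × 10^7 m²
Δh = 8.91 ft = 2.716 m
ΔV = Sy × A × Δh = 0.065 × 1.3 × 10^7 m² × 2.716 m = 2.295 × 10^6 m³
ΔV = 2.295 × 10^6 m³ = 1860 acre-ft

ΔV ≈ 1860 acre-ft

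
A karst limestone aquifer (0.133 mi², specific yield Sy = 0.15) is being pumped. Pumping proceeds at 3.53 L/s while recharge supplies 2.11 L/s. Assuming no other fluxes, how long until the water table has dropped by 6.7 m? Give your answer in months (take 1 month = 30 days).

t ≈ 94.1 months

A = 0.133 mi² = 3.445 × 10^5 m²
ΔV = Sy × A × Δh = 0.15 × 3.445 × 10^5 × 6.7 = 3.462 × 10^5 m³
Net withdrawal = 3.53 − 2.11 = 1.42 L/s = 122.7 m³/d
t = ΔV / Q = 3.462 × 10^5 m³ / 122.7 m³/d = 2822 d
t = 2822 d ≈ 94.06 months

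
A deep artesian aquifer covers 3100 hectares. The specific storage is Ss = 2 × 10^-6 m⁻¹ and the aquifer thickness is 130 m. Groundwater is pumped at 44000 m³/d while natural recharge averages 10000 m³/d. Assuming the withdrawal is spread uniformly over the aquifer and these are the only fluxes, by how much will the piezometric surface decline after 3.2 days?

Δh ≈ 13.5 m

S = Ss × b = 2 × 10^-6 m⁻¹ × 130 m = 2.6 × 10^-4
A = 3100 hectares = 3.1 × 10^7 m²
Net abstraction = 44000 − 10000 = 34000 m³/d
ΔV = Q × t = 34000 m³/d × 3.2 d = 1.088 × 10^5 m³
Δh = ΔV / (S × A) = 1.088 × 10^5 / (2.6 × 10^-4 × 3.1 × 10^7) = 13.5 m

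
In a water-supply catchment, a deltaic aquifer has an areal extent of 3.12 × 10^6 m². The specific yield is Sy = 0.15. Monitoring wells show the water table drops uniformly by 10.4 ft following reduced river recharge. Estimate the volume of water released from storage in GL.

Δh = 10.4 ft = 3.17 m
ΔV = Sy × A × Δh = 0.15 × 3.12 × 10^6 m² × 3.17 m = 1.484 × 10^6 m³
ΔV = 1.484 × 10^6 m³ = 1.484 GL

ΔV ≈ 1.48 GL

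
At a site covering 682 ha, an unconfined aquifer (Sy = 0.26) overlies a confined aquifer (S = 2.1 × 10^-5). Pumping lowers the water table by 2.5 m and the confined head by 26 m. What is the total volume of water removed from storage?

ΔV ≈ 4.44 × 10^6 m³

A = 682 ha = 6.82 × 10^6 m²
Unconfined: ΔV_u = Sy × A × Δh_u = 0.26 × 6.82 × 10^6 × 2.5 = 4.433 × 10^6 m³
Confined: ΔV_c = S × A × Δh_c = 2.1 × 10^-5 × 6.82 × 10^6 × 26 = 3724 m³
Total ΔV = 4.433 × 10^6 + 3724 = 4.437 × 10^6 m³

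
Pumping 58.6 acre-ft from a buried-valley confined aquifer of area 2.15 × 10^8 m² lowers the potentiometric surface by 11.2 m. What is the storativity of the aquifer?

S ≈ 3 × 10^-5

ΔV = 58.6 acre-ft = 72280 m³
S = ΔV / (A × Δh) = 72280 m³ / (2.15 × 10^8 m² × 11.2 m) = 3.002 × 10^-5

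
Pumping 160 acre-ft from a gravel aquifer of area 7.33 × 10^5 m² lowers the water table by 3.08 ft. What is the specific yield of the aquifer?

Δh = 3.08 ft = 0.9388 m
ΔV = 160 acre-ft = 1.974 × 10^5 m³
Sy = ΔV / (A × Δh) = 1.974 × 10^5 m³ / (7.33 × 10^5 m² × 0.9388 m) = 0.2868

Sy ≈ 0.29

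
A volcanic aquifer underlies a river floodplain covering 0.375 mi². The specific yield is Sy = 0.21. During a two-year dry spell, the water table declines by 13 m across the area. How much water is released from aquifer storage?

A = 0.375 mi² = 9.712 × 10^5 m²
ΔV = Sy × A × Δh = 0.21 × 9.712 × 10^5 m² × 13 m = 2.652 × 10^6 m³

ΔV ≈ 2.65 × 10^6 m³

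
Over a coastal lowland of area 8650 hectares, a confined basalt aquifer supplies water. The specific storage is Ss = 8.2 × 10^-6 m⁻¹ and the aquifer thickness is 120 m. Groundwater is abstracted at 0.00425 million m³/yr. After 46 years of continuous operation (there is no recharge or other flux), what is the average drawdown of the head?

Δh ≈ 2.3 m

S = Ss × b = 8.2 × 10^-6 m⁻¹ × 120 m = 9.84 × 10^-4
A = 8650 hectares = 8.65 × 10^7 m²
Q = 0.00425 million m³/yr = 11.64 m³/d
t = 46 years = 16790 d
ΔV = Q × t = 11.64 m³/d × 16790 d = 1.955 × 10^5 m³
Δh = ΔV / (S × A) = 1.955 × 10^5 / (9.84 × 10^-4 × 8.65 × 10^7) = 2.297 m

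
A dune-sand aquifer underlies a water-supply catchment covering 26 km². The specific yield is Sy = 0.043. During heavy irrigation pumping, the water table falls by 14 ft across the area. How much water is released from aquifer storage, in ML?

A = 26 km² = 2.6 × 10^7 m²
Δh = 14 ft = 4.267 m
ΔV = Sy × A × Δh = 0.043 × 2.6 × 10^7 m² × 4.267 m = 4.771 × 10^6 m³
ΔV = 4.771 × 10^6 m³ = 4771 ML

ΔV ≈ 4770 ML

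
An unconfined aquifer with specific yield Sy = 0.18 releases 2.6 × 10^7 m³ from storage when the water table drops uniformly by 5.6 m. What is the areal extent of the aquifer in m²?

A ≈ 2.58 × 10^7 m²

A = ΔV / (Sy × Δh) = 2.6 × 10^7 / (0.18 × 5.6) = 2.579 × 10^7 m²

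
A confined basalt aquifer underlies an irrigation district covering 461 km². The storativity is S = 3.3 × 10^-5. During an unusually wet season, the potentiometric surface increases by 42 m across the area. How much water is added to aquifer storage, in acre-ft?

ΔV ≈ 518 acre-ft

A = 461 km² = 4.61 × 10^8 m²
ΔV = S × A × Δh = 3.3 × 10^-5 × 4.61 × 10^8 m² × 42 m = 6.389 × 10^5 m³
ΔV = 6.389 × 10^5 m³ = 518 acre-ft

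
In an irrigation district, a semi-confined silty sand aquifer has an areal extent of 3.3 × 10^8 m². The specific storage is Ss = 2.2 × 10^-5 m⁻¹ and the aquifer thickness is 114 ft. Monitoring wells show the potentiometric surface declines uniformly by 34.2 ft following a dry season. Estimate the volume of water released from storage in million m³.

b = 114 ft = 34.75 m
S = Ss × b = 2.2 × 10^-5 m⁻¹ × 34.75 m = 7.644 × 10^-4
Δh = 34.2 ft = 10.42 m
ΔV = S × A × Δh = 7.644 × 10^-4 × 3.3 × 10^8 m² × 10.42 m = 2.63 × 10^6 m³
ΔV = 2.63 × 10^6 m³ = 2.63 million m³

ΔV ≈ 2.63 million m³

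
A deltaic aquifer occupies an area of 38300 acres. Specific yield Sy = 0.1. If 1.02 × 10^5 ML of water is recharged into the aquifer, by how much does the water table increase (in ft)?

Δh ≈ 21.6 ft

A = 38300 acres = 1.55 × 10^8 m²
ΔV = 1.02 × 10^5 ML = 1.02 × 10^8 m³
Δh = ΔV / (Sy × A) = 1.02 × 10^8 m³ / (0.1 × 1.55 × 10^8 m²) = 6.581 m
Δh = 6.581 m = 21.59 ft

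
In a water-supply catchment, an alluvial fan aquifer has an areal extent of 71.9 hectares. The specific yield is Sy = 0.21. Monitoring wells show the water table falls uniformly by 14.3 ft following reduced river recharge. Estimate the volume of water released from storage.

ΔV ≈ 6.58 × 10^5 m³

A = 71.9 hectares = 7.19 × 10^5 m²
Δh = 14.3 ft = 4.359 m
ΔV = Sy × A × Δh = 0.21 × 7.19 × 10^5 m² × 4.359 m = 6.581 × 10^5 m³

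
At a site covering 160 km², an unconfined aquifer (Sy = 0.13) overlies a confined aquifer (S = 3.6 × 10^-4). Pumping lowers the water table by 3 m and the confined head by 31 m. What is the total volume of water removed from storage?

ΔV ≈ 6.42 × 10^7 m³

A = 160 km² = 1.6 × 10^8 m²
Unconfined: ΔV_u = Sy × A × Δh_u = 0.13 × 1.6 × 10^8 × 3 = 6.24 × 10^7 m³
Confined: ΔV_c = S × A × Δh_c = 3.6 × 10^-4 × 1.6 × 10^8 × 31 = 1.786 × 10^6 m³
Total ΔV = 6.24 × 10^7 + 1.786 × 10^6 = 6.419 × 10^7 m³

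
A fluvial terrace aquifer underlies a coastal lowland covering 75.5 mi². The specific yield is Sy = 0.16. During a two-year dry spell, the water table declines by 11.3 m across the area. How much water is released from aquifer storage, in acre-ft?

A = 75.5 mi² = 1.955 × 10^8 m²
ΔV = Sy × A × Δh = 0.16 × 1.955 × 10^8 m² × 11.3 m = 3.535 × 10^8 m³
ΔV = 3.535 × 10^8 m³ = 2.866 × 10^5 acre-ft

ΔV ≈ 2.87 × 10^5 acre-ft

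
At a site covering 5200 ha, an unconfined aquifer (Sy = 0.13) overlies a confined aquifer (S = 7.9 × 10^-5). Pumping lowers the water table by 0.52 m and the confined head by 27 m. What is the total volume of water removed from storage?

ΔV ≈ 3.63 × 10^6 m³

A = 5200 ha = 5.2 × 10^7 m²
Unconfined: ΔV_u = Sy × A × Δh_u = 0.13 × 5.2 × 10^7 × 0.52 = 3.515 × 10^6 m³
Confined: ΔV_c = S × A × Δh_c = 7.9 × 10^-5 × 5.2 × 10^7 × 27 = 1.109 × 10^5 m³
Total ΔV = 3.515 × 10^6 + 1.109 × 10^5 = 3.626 × 10^6 m³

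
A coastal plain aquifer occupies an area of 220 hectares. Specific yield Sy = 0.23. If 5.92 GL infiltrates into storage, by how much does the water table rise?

A = 220 hectares = 2.2 × 10^6 m²
ΔV = 5.92 GL = 5.92 × 10^6 m³
Δh = ΔV / (Sy × A) = 5.92 × 10^6 m³ / (0.23 × 2.2 × 10^6 m²) = 11.7 m

Δh ≈ 11.7 m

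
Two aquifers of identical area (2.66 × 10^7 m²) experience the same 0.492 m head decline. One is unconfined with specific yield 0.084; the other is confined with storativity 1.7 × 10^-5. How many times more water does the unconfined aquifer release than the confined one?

ΔV_u / ΔV_c ≈ 4940

Unconfined: ΔV_u = Sy × A × Δh = 0.084 × 2.66 × 10^7 × 0.492 = 1.099 × 10^6 m³
Confined: ΔV_c = S × A × Δh = 1.7 × 10^-5 × 2.66 × 10^7 × 0.492 = 222.5 m³
Ratio = ΔV_u / ΔV_c = Sy / S = 0.084 / 1.7 × 10^-5 = 4941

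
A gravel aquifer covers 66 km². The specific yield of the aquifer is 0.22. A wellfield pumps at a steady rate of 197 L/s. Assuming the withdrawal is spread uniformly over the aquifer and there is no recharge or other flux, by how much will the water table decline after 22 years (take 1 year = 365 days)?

A = 66 km² = 6.6 × 10^7 m²
Q = 197 L/s = 17020 m³/d
t = 22 years = 8030 d
ΔV = Q × t = 17020 m³/d × 8030 d = 1.367 × 10^8 m³
Δh = ΔV / (Sy × A) = 1.367 × 10^8 / (0.22 × 6.6 × 10^7) = 9.413 m

Δh ≈ 9.41 m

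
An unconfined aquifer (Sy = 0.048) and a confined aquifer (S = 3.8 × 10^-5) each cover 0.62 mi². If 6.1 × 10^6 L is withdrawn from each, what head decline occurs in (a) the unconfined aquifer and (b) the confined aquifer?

Δh_u ≈ 0.0791 m; Δh_c ≈ 100 m

A = 0.62 mi² = 1.606 × 10^6 m²
ΔV = 6.1 × 10^6 L = 6100 m³
Unconfined: Δh_u = ΔV/(Sy·A) = 6100/(0.048 × 1.606 × 10^6) = 0.07914 m
Confined: Δh_c = ΔV/(S·A) = 6100/(3.8 × 10^-5 × 1.606 × 10^6) = 99.97 m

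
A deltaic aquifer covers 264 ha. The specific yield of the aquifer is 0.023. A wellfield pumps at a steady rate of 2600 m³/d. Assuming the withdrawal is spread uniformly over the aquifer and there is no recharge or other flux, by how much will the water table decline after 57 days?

A = 264 ha = 2.64 × 10^6 m²
ΔV = Q × t = 2600 m³/d × 57 d = 1.482 × 10^5 m³
Δh = ΔV / (Sy × A) = 1.482 × 10^5 / (0.023 × 2.64 × 10^6) = 2.441 m

Δh ≈ 2.44 m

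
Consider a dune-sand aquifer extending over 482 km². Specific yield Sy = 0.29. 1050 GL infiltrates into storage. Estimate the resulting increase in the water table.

A = 482 km² = 4.82 × 10^8 m²
ΔV = 1050 GL = 1.05 × 10^9 m³
Δh = ΔV / (Sy × A) = 1.05 × 10^9 m³ / (0.29 × 4.82 × 10^8 m²) = 7.512 m

Δh ≈ 7.51 m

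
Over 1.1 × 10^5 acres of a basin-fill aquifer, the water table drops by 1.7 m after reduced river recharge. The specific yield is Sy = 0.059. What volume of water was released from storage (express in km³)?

ΔV ≈ 0.0446 km³

A = 1.1 × 10^5 acres = 4.452 × 10^8 m²
ΔV = Sy × A × Δh = 0.059 × 4.452 × 10^8 m² × 1.7 m = 4.465 × 10^7 m³
ΔV = 4.465 × 10^7 m³ = 0.04465 km³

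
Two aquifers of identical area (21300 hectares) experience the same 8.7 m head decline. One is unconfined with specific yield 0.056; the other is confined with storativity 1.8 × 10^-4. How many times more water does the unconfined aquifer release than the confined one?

A = 21300 hectares = 2.13 × 10^8 m²
Unconfined: ΔV_u = Sy × A × Δh = 0.056 × 2.13 × 10^8 × 8.7 = 1.038 × 10^8 m³
Confined: ΔV_c = S × A × Δh = 1.8 × 10^-4 × 2.13 × 10^8 × 8.7 = 3.336 × 10^5 m³
Ratio = ΔV_u / ΔV_c = Sy / S = 0.056 / 1.8 × 10^-4 = 311.1

ΔV_u / ΔV_c ≈ 311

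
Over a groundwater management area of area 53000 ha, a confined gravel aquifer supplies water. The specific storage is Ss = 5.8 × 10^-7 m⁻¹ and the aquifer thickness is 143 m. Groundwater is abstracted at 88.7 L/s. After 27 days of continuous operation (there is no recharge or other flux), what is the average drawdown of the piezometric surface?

S = Ss × b = 5.8 × 10^-7 m⁻¹ × 143 m = 8.294 × 10^-5
A = 53000 ha = 5.3 × 10^8 m²
Q = 88.7 L/s = 7664 m³/d
ΔV = Q × t = 7664 m³/d × 27 d = 2.069 × 10^5 m³
Δh = ΔV / (S × A) = 2.069 × 10^5 / (8.294 × 10^-5 × 5.3 × 10^8) = 4.707 m

Δh ≈ 4.71 m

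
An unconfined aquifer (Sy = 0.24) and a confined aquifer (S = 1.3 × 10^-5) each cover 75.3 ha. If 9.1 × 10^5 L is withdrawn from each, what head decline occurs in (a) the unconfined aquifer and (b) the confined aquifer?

A = 75.3 ha = 7.53 × 10^5 m²
ΔV = 9.1 × 10^5 L = 910 m³
Unconfined: Δh_u = ΔV/(Sy·A) = 910/(0.24 × 7.53 × 10^5) = 0.005035 m
Confined: Δh_c = ΔV/(S·A) = 910/(1.3 × 10^-5 × 7.53 × 10^5) = 92.96 m

Δh_u ≈ 0.00504 m; Δh_c ≈ 93 m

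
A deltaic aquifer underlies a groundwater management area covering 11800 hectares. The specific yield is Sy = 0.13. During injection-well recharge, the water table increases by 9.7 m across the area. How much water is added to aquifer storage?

ΔV ≈ 1.49 × 10^8 m³

A = 11800 hectares = 1.18 × 10^8 m²
ΔV = Sy × A × Δh = 0.13 × 1.18 × 10^8 m² × 9.7 m = 1.488 × 10^8 m³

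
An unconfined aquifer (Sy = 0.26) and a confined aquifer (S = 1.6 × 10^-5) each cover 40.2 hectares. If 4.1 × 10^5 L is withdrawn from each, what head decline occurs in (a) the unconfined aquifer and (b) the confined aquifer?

Δh_u ≈ 0.00392 m; Δh_c ≈ 63.7 m

A = 40.2 hectares = 4.02 × 10^5 m²
ΔV = 4.1 × 10^5 L = 410 m³
Unconfined: Δh_u = ΔV/(Sy·A) = 410/(0.26 × 4.02 × 10^5) = 0.003923 m
Confined: Δh_c = ΔV/(S·A) = 410/(1.6 × 10^-5 × 4.02 × 10^5) = 63.74 m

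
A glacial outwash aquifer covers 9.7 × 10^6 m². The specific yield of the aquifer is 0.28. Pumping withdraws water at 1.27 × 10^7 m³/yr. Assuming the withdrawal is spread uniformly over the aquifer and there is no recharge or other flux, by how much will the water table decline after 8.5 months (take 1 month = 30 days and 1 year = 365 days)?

Q = 1.27 × 10^7 m³/yr = 34790 m³/d
t = 8.5 months = 255 d
ΔV = Q × t = 34790 m³/d × 255 d = 8.873 × 10^6 m³
Δh = ΔV / (Sy × A) = 8.873 × 10^6 / (0.28 × 9.7 × 10^6) = 3.267 m

Δh ≈ 3.27 m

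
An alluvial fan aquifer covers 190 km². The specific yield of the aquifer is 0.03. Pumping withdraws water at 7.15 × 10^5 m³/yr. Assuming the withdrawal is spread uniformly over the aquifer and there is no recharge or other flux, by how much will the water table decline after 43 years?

A = 190 km² = 1.9 × 10^8 m²
Q = 7.15 × 10^5 m³/yr = 1959 m³/d
t = 43 years = 15700 d
ΔV = Q × t = 1959 m³/d × 15700 d = 3.075 × 10^7 m³
Δh = ΔV / (Sy × A) = 3.075 × 10^7 / (0.03 × 1.9 × 10^8) = 5.394 m

Δh ≈ 5.39 m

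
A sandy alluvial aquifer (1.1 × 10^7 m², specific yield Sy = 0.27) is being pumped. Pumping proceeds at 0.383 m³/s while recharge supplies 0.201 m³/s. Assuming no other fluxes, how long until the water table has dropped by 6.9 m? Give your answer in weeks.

t ≈ 186 weeks

ΔV = Sy × A × Δh = 0.27 × 1.1 × 10^7 × 6.9 = 2.049 × 10^7 m³
Net withdrawal = 0.383 − 0.201 = 0.182 m³/s = 15720 m³/d
t = ΔV / Q = 2.049 × 10^7 m³ / 15720 m³/d = 1303 d
t = 1303 d ≈ 186.2 weeks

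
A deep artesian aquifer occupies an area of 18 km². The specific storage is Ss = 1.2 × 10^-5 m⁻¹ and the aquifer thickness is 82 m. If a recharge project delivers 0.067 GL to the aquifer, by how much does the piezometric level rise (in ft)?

S = Ss × b = 1.2 × 10^-5 m⁻¹ × 82 m = 9.84 × 10^-4
A = 18 km² = 1.8 × 10^7 m²
ΔV = 0.067 GL = 67000 m³
Δh = ΔV / (S × A) = 67000 m³ / (9.84 × 10^-4 × 1.8 × 10^7 m²) = 3.783 m
Δh = 3.783 m = 12.41 ft

Δh ≈ 12.4 ft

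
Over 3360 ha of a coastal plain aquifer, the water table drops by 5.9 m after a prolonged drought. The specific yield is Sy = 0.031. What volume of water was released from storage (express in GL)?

ΔV ≈ 6.15 GL

A = 3360 ha = 3.36 × 10^7 m²
ΔV = Sy × A × Δh = 0.031 × 3.36 × 10^7 m² × 5.9 m = 6.145 × 10^6 m³
ΔV = 6.145 × 10^6 m³ = 6.145 GL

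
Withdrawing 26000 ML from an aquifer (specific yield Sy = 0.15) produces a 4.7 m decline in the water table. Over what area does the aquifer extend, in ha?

ΔV = 26000 ML = 2.6 × 10^7 m³
A = ΔV / (Sy × Δh) = 2.6 × 10^7 / (0.15 × 4.7) = 3.688 × 10^7 m²
A = 3.688 × 10^7 m² = 3688 ha

A ≈ 3690 ha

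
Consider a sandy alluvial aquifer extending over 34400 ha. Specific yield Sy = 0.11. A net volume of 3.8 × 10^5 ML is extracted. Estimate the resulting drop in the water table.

A = 34400 ha = 3.44 × 10^8 m²
ΔV = 3.8 × 10^5 ML = 3.8 × 10^8 m³
Δh = ΔV / (Sy × A) = 3.8 × 10^8 m³ / (0.11 × 3.44 × 10^8 m²) = 10.04 m

Δh ≈ 10 m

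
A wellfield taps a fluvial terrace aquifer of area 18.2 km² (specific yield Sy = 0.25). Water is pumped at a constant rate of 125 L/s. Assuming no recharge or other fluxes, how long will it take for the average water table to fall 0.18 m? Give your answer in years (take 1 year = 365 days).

t ≈ 0.208 years

A = 18.2 km² = 1.82 × 10^7 m²
ΔV = Sy × A × Δh = 0.25 × 1.82 × 10^7 × 0.18 = 8.19 × 10^5 m³
Q = 125 L/s = 10800 m³/d
t = ΔV / Q = 8.19 × 10^5 m³ / 10800 m³/d = 75.83 d
t = 75.83 d ≈ 0.2078 years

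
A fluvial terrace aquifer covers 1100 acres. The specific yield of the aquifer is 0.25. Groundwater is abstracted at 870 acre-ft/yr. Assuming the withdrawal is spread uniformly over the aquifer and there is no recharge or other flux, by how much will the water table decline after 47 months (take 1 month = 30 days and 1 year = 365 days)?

Δh ≈ 3.73 m

A = 1100 acres = 4.452 × 10^6 m²
Q = 870 acre-ft/yr = 2940 m³/d
t = 47 months = 1410 d
ΔV = Q × t = 2940 m³/d × 1410 d = 4.146 × 10^6 m³
Δh = ΔV / (Sy × A) = 4.146 × 10^6 / (0.25 × 4.452 × 10^6) = 3.725 m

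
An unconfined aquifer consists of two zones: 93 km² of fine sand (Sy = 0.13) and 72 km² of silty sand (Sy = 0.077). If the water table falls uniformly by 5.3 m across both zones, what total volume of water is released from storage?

ΔV ≈ 9.35 × 10^7 m³

A₁ = 93 km² = 9.3 × 10^7 m²; A₂ = 72 km² = 7.2 × 10^7 m²
ΔV₁ = 0.13 × 9.3 × 10^7 × 5.3 = 6.408 × 10^7 m³
ΔV₂ = 0.077 × 7.2 × 10^7 × 5.3 = 2.938 × 10^7 m³
ΔV = ΔV₁ + ΔV₂ = 9.346 × 10^7 m³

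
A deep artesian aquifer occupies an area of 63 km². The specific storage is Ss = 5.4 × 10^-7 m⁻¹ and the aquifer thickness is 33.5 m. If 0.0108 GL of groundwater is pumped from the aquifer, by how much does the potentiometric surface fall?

S = Ss × b = 5.4 × 10^-7 m⁻¹ × 33.5 m = 1.809 × 10^-5
A = 63 km² = 6.3 × 10^7 m²
ΔV = 0.0108 GL = 10800 m³
Δh = ΔV / (S × A) = 10800 m³ / (1.809 × 10^-5 × 6.3 × 10^7 m²) = 9.476 m

Δh ≈ 9.48 m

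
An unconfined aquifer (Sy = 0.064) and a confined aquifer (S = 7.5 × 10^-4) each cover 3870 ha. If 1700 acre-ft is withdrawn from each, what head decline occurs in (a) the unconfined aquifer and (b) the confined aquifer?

Δh_u ≈ 0.847 m; Δh_c ≈ 72.2 m

A = 3870 ha = 3.87 × 10^7 m²
ΔV = 1700 acre-ft = 2.097 × 10^6 m³
Unconfined: Δh_u = ΔV/(Sy·A) = 2.097 × 10^6/(0.064 × 3.87 × 10^7) = 0.8466 m
Confined: Δh_c = ΔV/(S·A) = 2.097 × 10^6/(7.5 × 10^-4 × 3.87 × 10^7) = 72.25 m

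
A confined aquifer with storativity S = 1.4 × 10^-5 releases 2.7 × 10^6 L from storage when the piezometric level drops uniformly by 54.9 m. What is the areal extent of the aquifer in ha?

A ≈ 351 ha

ΔV = 2.7 × 10^6 L = 2700 m³
A = ΔV / (S × Δh) = 2700 / (1.4 × 10^-5 × 54.9) = 3.513 × 10^6 m²
A = 3.513 × 10^6 m² = 351.3 ha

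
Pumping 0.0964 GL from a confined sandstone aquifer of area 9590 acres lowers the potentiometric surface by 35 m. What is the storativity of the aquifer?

S ≈ 7.1 × 10^-5

A = 9590 acres = 3.881 × 10^7 m²
ΔV = 0.0964 GL = 96400 m³
S = ΔV / (A × Δh) = 96400 m³ / (3.881 × 10^7 m² × 35 m) = 7.097 × 10^-5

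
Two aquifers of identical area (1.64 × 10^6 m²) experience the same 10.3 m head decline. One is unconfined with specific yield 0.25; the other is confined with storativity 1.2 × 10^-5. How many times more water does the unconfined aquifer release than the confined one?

ΔV_u / ΔV_c ≈ 20800

Unconfined: ΔV_u = Sy × A × Δh = 0.25 × 1.64 × 10^6 × 10.3 = 4.223 × 10^6 m³
Confined: ΔV_c = S × A × Δh = 1.2 × 10^-5 × 1.64 × 10^6 × 10.3 = 202.7 m³
Ratio = ΔV_u / ΔV_c = Sy / S = 0.25 / 1.2 × 10^-5 = 20830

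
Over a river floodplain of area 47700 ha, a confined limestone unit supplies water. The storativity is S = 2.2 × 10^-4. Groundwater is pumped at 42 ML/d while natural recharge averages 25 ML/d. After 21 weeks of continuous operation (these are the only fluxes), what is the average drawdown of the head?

Δh ≈ 23.8 m

A = 47700 ha = 4.77 × 10^8 m²
Net abstraction = 42 − 25 = 17 ML/d
Q_net = 17 ML/d = 17000 m³/d
t = 21 weeks = 147 d
ΔV = Q × t = 17000 m³/d × 147 d = 2.499 × 10^6 m³
Δh = ΔV / (S × A) = 2.499 × 10^6 / (2.2 × 10^-4 × 4.77 × 10^8) = 23.81 m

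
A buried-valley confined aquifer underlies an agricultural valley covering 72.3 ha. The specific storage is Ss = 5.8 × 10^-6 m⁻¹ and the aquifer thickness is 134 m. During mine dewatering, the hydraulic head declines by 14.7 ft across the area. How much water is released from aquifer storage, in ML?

S = Ss × b = 5.8 × 10^-6 m⁻¹ × 134 m = 7.772 × 10^-4
A = 72.3 ha = 7.23 × 10^5 m²
Δh = 14.7 ft = 4.481 m
ΔV = S × A × Δh = 7.772 × 10^-4 × 7.23 × 10^5 m² × 4.481 m = 2518 m³
ΔV = 2518 m³ = 2.518 ML

ΔV ≈ 2.52 ML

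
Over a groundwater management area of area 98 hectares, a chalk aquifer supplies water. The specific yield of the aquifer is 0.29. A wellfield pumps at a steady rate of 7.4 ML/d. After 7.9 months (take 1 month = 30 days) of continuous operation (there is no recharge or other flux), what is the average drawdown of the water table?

Δh ≈ 6.17 m

A = 98 hectares = 9.8 × 10^5 m²
Q = 7.4 ML/d = 7400 m³/d
t = 7.9 months = 237 d
ΔV = Q × t = 7400 m³/d × 237 d = 1.754 × 10^6 m³
Δh = ΔV / (Sy × A) = 1.754 × 10^6 / (0.29 × 9.8 × 10^5) = 6.171 m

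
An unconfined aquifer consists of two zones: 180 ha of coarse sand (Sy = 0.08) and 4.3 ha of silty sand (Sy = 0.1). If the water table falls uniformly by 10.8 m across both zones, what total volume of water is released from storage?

A₁ = 180 ha = 1.8 × 10^6 m²; A₂ = 4.3 ha = 43000 m²
ΔV₁ = 0.08 × 1.8 × 10^6 × 10.8 = 1.555 × 10^6 m³
ΔV₂ = 0.1 × 43000 × 10.8 = 46440 m³
ΔV = ΔV₁ + ΔV₂ = 1.602 × 10^6 m³

ΔV ≈ 1.6 × 10^6 m³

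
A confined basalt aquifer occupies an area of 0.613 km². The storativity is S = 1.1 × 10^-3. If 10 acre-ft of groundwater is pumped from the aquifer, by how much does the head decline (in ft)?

Δh ≈ 60 ft

A = 0.613 km² = 6.13 × 10^5 m²
ΔV = 10 acre-ft = 12330 m³
Δh = ΔV / (S × A) = 12330 m³ / (0.0011 × 6.13 × 10^5 m²) = 18.29 m
Δh = 18.29 m = 60.02 ft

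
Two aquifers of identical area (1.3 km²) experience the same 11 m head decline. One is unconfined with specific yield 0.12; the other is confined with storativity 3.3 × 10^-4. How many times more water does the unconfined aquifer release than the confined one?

A = 1.3 km² = 1.3 × 10^6 m²
Unconfined: ΔV_u = Sy × A × Δh = 0.12 × 1.3 × 10^6 × 11 = 1.716 × 10^6 m³
Confined: ΔV_c = S × A × Δh = 3.3 × 10^-4 × 1.3 × 10^6 × 11 = 4719 m³
Ratio = ΔV_u / ΔV_c = Sy / S = 0.12 / 3.3 × 10^-4 = 363.6

ΔV_u / ΔV_c ≈ 364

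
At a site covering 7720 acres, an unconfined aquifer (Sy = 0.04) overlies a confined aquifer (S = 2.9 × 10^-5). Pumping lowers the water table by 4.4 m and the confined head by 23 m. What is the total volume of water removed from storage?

ΔV ≈ 5.52 × 10^6 m³

A = 7720 acres = 3.124 × 10^7 m²
Unconfined: ΔV_u = Sy × A × Δh_u = 0.04 × 3.124 × 10^7 × 4.4 = 5.499 × 10^6 m³
Confined: ΔV_c = S × A × Δh_c = 2.9 × 10^-5 × 3.124 × 10^7 × 23 = 20840 m³
Total ΔV = 5.499 × 10^6 + 20840 = 5.519 × 10^6 m³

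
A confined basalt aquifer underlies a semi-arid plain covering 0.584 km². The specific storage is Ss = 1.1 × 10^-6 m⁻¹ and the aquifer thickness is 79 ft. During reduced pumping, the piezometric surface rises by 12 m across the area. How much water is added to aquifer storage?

ΔV ≈ 186 m³

b = 79 ft = 24.08 m
S = Ss × b = 1.1 × 10^-6 m⁻¹ × 24.08 m = 2.649 × 10^-5
A = 0.584 km² = 5.84 × 10^5 m²
ΔV = S × A × Δh = 2.649 × 10^-5 × 5.84 × 10^5 m² × 12 m = 185.6 m³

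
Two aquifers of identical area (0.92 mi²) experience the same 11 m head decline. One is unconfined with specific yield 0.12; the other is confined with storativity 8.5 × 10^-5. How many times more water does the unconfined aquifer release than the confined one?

A = 0.92 mi² = 2.383 × 10^6 m²
Unconfined: ΔV_u = Sy × A × Δh = 0.12 × 2.383 × 10^6 × 11 = 3.145 × 10^6 m³
Confined: ΔV_c = S × A × Δh = 8.5 × 10^-5 × 2.383 × 10^6 × 11 = 2228 m³
Ratio = ΔV_u / ΔV_c = Sy / S = 0.12 / 8.5 × 10^-5 = 1412

ΔV_u / ΔV_c ≈ 1410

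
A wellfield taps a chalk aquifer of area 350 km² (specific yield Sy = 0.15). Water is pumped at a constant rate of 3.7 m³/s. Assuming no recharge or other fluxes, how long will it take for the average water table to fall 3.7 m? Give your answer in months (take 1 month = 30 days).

t ≈ 20.3 months

A = 350 km² = 3.5 × 10^8 m²
ΔV = Sy × A × Δh = 0.15 × 3.5 × 10^8 × 3.7 = 1.942 × 10^8 m³
Q = 3.7 m³/s = 3.197 × 10^5 m³/d
t = ΔV / Q = 1.942 × 10^8 m³ / 3.197 × 10^5 m³/d = 607.6 d
t = 607.6 d ≈ 20.25 months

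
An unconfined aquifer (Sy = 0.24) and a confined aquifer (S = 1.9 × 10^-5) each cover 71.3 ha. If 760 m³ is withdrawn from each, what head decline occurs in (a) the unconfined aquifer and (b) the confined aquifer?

Δh_u ≈ 0.00444 m; Δh_c ≈ 56.1 m

A = 71.3 ha = 7.13 × 10^5 m²
Unconfined: Δh_u = ΔV/(Sy·A) = 760/(0.24 × 7.13 × 10^5) = 0.004441 m
Confined: Δh_c = ΔV/(S·A) = 760/(1.9 × 10^-5 × 7.13 × 10^5) = 56.1 m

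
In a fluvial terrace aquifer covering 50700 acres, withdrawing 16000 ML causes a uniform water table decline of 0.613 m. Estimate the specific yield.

Sy ≈ 0.13

A = 50700 acres = 2.052 × 10^8 m²
ΔV = 16000 ML = 1.6 × 10^7 m³
Sy = ΔV / (A × Δh) = 1.6 × 10^7 m³ / (2.052 × 10^8 m² × 0.613 m) = 0.1272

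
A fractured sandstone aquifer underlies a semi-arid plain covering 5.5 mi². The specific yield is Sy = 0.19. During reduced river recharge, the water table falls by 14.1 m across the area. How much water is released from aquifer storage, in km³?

ΔV ≈ 0.0382 km³

A = 5.5 mi² = 1.424 × 10^7 m²
ΔV = Sy × A × Δh = 0.19 × 1.424 × 10^7 m² × 14.1 m = 3.816 × 10^7 m³
ΔV = 3.816 × 10^7 m³ = 0.03816 km³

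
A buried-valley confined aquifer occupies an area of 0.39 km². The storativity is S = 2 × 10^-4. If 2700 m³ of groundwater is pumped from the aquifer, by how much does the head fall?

Δh ≈ 34.6 m

A = 0.39 km² = 3.9 × 10^5 m²
Δh = ΔV / (S × A) = 2700 m³ / (2 × 10^-4 × 3.9 × 10^5 m²) = 34.62 m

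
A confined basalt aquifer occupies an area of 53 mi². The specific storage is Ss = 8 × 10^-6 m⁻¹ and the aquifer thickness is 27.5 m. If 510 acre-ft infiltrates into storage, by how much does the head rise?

S = Ss × b = 8 × 10^-6 m⁻¹ × 27.5 m = 2.2 × 10^-4
A = 53 mi² = 1.373 × 10^8 m²
ΔV = 510 acre-ft = 6.291 × 10^5 m³
Δh = ΔV / (S × A) = 6.291 × 10^5 m³ / (2.2 × 10^-4 × 1.373 × 10^8 m²) = 20.83 m

Δh ≈ 20.8 m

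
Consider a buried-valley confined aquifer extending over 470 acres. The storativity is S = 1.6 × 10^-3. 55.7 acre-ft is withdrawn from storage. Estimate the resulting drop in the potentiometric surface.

A = 470 acres = 1.902 × 10^6 m²
ΔV = 55.7 acre-ft = 68700 m³
Δh = ΔV / (S × A) = 68700 m³ / (0.0016 × 1.902 × 10^6 m²) = 22.58 m

Δh ≈ 22.6 m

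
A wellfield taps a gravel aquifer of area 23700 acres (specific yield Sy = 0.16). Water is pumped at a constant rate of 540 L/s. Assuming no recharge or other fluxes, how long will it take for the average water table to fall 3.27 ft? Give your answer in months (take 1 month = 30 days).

A = 23700 acres = 9.591 × 10^7 m²
Δh = 3.27 ft = 0.9967 m
ΔV = Sy × A × Δh = 0.16 × 9.591 × 10^7 × 0.9967 = 1.529 × 10^7 m³
Q = 540 L/s = 46660 m³/d
t = ΔV / Q = 1.529 × 10^7 m³ / 46660 m³/d = 327.8 d
t = 327.8 d ≈ 10.93 months

t ≈ 10.9 months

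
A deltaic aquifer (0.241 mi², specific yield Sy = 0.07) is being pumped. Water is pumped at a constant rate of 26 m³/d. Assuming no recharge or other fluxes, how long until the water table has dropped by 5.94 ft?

A = 0.241 mi² = 6.242 × 10^5 m²
Δh = 5.94 ft = 1.811 m
ΔV = Sy × A × Δh = 0.07 × 6.242 × 10^5 × 1.811 = 79110 m³
t = ΔV / Q = 79110 m³ / 26 m³/d = 3043 d

t ≈ 3040 days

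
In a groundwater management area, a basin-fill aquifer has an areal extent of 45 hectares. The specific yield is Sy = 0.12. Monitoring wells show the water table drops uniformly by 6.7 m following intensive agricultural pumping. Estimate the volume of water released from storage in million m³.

A = 45 hectares = 4.5 × 10^5 m²
ΔV = Sy × A × Δh = 0.12 × 4.5 × 10^5 m² × 6.7 m = 3.618 × 10^5 m³
ΔV = 3.618 × 10^5 m³ = 0.3618 million m³

ΔV ≈ 0.362 million m³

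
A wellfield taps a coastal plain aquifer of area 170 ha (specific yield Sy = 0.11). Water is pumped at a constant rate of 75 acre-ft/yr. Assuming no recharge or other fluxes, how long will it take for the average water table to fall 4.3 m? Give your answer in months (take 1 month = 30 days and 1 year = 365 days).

t ≈ 106 months

A = 170 ha = 1.7 × 10^6 m²
ΔV = Sy × A × Δh = 0.11 × 1.7 × 10^6 × 4.3 = 8.041 × 10^5 m³
Q = 75 acre-ft/yr = 253.5 m³/d
t = ΔV / Q = 8.041 × 10^5 m³ / 253.5 m³/d = 3173 d
t = 3173 d ≈ 105.8 months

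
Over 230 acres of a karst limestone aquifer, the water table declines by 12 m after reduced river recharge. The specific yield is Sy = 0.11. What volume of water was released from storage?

A = 230 acres = 9.308 × 10^5 m²
ΔV = Sy × A × Δh = 0.11 × 9.308 × 10^5 m² × 12 m = 1.229 × 10^6 m³

ΔV ≈ 1.23 × 10^6 m³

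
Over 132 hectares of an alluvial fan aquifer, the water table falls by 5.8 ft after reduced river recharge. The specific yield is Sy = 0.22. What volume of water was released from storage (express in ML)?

ΔV ≈ 513 ML

A = 132 hectares = 1.32 × 10^6 m²
Δh = 5.8 ft = 1.768 m
ΔV = Sy × A × Δh = 0.22 × 1.32 × 10^6 m² × 1.768 m = 5.134 × 10^5 m³
ΔV = 5.134 × 10^5 m³ = 513.4 ML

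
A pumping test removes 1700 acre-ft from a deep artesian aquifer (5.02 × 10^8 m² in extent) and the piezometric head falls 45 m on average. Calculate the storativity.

ΔV = 1700 acre-ft = 2.097 × 10^6 m³
S = ΔV / (A × Δh) = 2.097 × 10^6 m³ / (5.02 × 10^8 m² × 45 m) = 9.283 × 10^-5

S ≈ 9.3 × 10^-5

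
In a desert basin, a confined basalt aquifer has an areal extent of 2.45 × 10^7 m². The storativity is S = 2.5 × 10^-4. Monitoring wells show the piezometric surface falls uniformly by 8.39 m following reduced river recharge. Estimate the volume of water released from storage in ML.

ΔV ≈ 51.4 ML

ΔV = S × A × Δh = 2.5 × 10^-4 × 2.45 × 10^7 m² × 8.39 m = 51390 m³
ΔV = 51390 m³ = 51.39 ML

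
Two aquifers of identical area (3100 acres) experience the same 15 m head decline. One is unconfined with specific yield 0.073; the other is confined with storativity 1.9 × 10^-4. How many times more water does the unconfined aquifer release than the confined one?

ΔV_u / ΔV_c ≈ 384

A = 3100 acres = 1.255 × 10^7 m²
Unconfined: ΔV_u = Sy × A × Δh = 0.073 × 1.255 × 10^7 × 15 = 1.374 × 10^7 m³
Confined: ΔV_c = S × A × Δh = 1.9 × 10^-4 × 1.255 × 10^7 × 15 = 35750 m³
Ratio = ΔV_u / ΔV_c = Sy / S = 0.073 / 1.9 × 10^-4 = 384.2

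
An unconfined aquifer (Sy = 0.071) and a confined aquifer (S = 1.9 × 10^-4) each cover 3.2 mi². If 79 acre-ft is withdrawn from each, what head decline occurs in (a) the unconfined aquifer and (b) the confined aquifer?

Δh_u ≈ 0.166 m; Δh_c ≈ 61.9 m

A = 3.2 mi² = 8.288 × 10^6 m²
ΔV = 79 acre-ft = 97450 m³
Unconfined: Δh_u = ΔV/(Sy·A) = 97450/(0.071 × 8.288 × 10^6) = 0.1656 m
Confined: Δh_c = ΔV/(S·A) = 97450/(1.9 × 10^-4 × 8.288 × 10^6) = 61.88 m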